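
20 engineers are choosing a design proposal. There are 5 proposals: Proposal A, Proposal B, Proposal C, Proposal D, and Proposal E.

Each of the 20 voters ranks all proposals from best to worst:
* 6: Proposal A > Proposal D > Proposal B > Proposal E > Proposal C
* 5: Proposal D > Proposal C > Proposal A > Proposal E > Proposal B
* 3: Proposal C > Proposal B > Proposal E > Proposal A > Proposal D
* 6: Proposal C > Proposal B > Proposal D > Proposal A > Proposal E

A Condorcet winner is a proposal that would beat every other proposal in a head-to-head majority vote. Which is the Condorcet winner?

Proposal D

Proposal D vs Proposal A: 11–9
Proposal D vs Proposal B: 11–9
Proposal D vs Proposal C: 11–9
Proposal D vs Proposal E: 17–3
Proposal D beats every other proposal.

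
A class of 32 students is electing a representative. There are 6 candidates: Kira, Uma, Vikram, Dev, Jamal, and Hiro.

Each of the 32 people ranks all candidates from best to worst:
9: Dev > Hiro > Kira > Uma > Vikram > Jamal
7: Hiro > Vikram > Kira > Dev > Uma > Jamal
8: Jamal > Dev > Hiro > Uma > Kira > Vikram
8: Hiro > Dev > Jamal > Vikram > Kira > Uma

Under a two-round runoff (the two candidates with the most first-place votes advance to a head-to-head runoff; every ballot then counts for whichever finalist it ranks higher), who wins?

Round 1 first-place votes: Kira 0, Uma 0, Vikram 0, Dev 9, Jamal 8, Hiro 15. Hiro and Dev advance.
Runoff: Hiro is ranked above Dev on 15 ballots, Dev above Hiro on 17.

Dev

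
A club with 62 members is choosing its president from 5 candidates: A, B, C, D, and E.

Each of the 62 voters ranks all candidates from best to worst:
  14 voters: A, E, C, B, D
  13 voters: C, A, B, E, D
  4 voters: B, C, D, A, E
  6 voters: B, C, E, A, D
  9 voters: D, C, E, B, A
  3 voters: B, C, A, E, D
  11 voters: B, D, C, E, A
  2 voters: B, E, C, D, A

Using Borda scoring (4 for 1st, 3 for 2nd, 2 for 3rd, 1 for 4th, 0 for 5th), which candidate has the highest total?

C

A: 14×4 + 13×3 + 4×1 + 6×1 + 9×0 + 3×2 + 11×0 + 2×0 = 111
B: 14×1 + 13×2 + 4×4 + 6×4 + 9×1 + 3×4 + 11×4 + 2×4 = 153
C: 14×2 + 13×4 + 4×3 + 6×3 + 9×3 + 3×3 + 11×2 + 2×2 = 172
D: 14×0 + 13×0 + 4×2 + 6×0 + 9×4 + 3×0 + 11×3 + 2×1 = 79
E: 14×3 + 13×1 + 4×0 + 6×2 + 9×2 + 3×1 + 11×1 + 2×3 = 105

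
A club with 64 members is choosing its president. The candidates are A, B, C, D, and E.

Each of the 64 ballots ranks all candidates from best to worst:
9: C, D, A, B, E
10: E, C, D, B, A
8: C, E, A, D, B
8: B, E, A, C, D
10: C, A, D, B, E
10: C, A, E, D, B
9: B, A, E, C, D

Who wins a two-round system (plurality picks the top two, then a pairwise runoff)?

C

Round 1 first-place votes: A 0, B 17, C 37, D 0, E 10. C and B advance.
Runoff: C is ranked above B on 47 ballots, B above C on 17.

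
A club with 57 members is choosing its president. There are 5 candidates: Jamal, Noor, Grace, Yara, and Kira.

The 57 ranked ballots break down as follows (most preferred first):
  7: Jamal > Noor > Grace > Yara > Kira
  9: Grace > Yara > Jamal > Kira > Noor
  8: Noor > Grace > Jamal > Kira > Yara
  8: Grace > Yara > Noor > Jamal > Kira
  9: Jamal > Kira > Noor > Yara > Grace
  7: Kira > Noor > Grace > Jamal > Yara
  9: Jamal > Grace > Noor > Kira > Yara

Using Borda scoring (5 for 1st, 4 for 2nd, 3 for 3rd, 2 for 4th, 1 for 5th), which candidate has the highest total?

Jamal: 7×5 + 9×3 + 8×3 + 8×2 + 9×5 + 7×2 + 9×5 = 206
Noor: 7×4 + 9×1 + 8×5 + 8×3 + 9×3 + 7×4 + 9×3 = 183
Grace: 7×3 + 9×5 + 8×4 + 8×5 + 9×1 + 7×3 + 9×4 = 204
Yara: 7×2 + 9×4 + 8×1 + 8×4 + 9×2 + 7×1 + 9×1 = 124
Kira: 7×1 + 9×2 + 8×2 + 8×1 + 9×4 + 7×5 + 9×2 = 138

Jamal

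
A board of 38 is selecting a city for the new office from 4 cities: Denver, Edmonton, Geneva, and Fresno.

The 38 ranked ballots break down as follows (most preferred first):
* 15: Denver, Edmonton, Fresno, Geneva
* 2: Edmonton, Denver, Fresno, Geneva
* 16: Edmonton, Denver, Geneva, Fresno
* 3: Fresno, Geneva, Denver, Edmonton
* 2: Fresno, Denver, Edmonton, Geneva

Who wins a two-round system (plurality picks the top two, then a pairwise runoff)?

Denver

Round 1 first-place votes: Denver 15, Edmonton 18, Geneva 0, Fresno 5. Edmonton and Denver advance.
Runoff: Edmonton is ranked above Denver on 18 ballots, Denver above Edmonton on 20.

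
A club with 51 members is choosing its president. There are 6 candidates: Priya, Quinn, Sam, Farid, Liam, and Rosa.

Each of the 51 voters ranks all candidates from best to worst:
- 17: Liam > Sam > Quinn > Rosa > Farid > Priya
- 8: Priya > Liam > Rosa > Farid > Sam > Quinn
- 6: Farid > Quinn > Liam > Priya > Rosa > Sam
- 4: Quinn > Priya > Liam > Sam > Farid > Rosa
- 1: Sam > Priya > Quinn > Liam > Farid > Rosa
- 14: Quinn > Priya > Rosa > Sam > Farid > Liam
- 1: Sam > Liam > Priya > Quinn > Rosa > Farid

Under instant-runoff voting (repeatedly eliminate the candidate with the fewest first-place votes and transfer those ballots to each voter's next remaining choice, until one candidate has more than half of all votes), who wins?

Round 1: Priya 8, Quinn 18, Sam 2, Farid 6, Liam 17, Rosa 0. Rosa eliminated.
Round 2: Priya 8, Quinn 18, Sam 2, Farid 6, Liam 17. Sam eliminated.
Round 3: Priya 9, Quinn 18, Farid 6, Liam 18. Farid eliminated.
Round 4: Priya 9, Quinn 24, Liam 18. Priya eliminated.
Round 5: Quinn 25, Liam 26. Liam has a majority (≥26).

Liam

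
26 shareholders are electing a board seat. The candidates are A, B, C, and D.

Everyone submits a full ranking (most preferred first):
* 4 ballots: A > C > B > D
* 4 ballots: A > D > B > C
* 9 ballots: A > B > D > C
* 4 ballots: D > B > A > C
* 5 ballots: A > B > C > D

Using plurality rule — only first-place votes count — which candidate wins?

A

First-place votes: A 22, B 0, C 0, D 4.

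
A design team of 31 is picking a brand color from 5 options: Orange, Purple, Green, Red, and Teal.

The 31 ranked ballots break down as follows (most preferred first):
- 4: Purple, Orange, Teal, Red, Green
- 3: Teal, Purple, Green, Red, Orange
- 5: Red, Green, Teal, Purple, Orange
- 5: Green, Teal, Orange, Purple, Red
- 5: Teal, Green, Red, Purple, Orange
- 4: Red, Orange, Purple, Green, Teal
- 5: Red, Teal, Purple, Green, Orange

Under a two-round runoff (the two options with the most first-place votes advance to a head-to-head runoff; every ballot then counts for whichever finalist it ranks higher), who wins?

Round 1 first-place votes: Orange 0, Purple 4, Green 5, Red 14, Teal 8. Red and Teal advance.
Runoff: Red is ranked above Teal on 14 ballots, Teal above Red on 17.

Teal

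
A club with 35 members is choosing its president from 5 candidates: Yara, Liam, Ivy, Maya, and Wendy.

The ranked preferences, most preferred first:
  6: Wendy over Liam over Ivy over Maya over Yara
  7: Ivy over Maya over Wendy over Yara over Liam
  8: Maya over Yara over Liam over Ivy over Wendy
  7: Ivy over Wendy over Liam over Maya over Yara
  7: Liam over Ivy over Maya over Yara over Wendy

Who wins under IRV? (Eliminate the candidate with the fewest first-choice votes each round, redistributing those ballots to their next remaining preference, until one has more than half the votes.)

Round 1: Yara 0, Liam 7, Ivy 14, Maya 8, Wendy 6. Yara eliminated.
Round 2: Liam 7, Ivy 14, Maya 8, Wendy 6. Wendy eliminated.
Round 3: Liam 13, Ivy 14, Maya 8. Maya eliminated.
Round 4: Liam 21, Ivy 14. Liam has a majority (≥18).

Liam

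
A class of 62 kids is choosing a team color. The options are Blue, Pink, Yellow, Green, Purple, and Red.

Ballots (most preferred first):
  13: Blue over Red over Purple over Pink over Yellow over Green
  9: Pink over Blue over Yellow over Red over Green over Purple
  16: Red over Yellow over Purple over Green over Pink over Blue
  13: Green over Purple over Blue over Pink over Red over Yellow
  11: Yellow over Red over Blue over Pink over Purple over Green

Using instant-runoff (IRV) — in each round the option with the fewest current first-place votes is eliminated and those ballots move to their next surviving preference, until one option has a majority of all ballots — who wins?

Blue

Round 1: Blue 13, Pink 9, Yellow 11, Green 13, Purple 0, Red 16. Purple eliminated.
Round 2: Blue 13, Pink 9, Yellow 11, Green 13, Red 16. Pink eliminated.
Round 3: Blue 22, Yellow 11, Green 13, Red 16. Yellow eliminated.
Round 4: Blue 22, Green 13, Red 27. Green eliminated.
Round 5: Blue 35, Red 27. Blue has a majority (≥32).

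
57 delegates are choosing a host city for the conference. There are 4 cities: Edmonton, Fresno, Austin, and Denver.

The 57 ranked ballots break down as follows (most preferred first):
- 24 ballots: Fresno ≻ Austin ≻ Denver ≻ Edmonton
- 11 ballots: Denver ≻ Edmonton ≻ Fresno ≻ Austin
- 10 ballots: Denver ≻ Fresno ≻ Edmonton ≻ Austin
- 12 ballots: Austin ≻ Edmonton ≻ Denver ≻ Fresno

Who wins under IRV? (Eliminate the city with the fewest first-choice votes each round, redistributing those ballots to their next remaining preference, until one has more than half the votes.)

Denver

Round 1: Edmonton 0, Fresno 24, Austin 12, Denver 21. Edmonton eliminated.
Round 2: Fresno 24, Austin 12, Denver 21. Austin eliminated.
Round 3: Fresno 24, Denver 33. Denver has a majority (≥29).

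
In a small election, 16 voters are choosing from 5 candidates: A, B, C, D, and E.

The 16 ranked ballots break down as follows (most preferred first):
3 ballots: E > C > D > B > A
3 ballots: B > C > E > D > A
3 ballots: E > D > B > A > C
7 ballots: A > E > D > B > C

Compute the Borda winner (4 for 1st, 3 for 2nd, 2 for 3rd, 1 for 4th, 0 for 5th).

A: 3×0 + 3×0 + 3×1 + 7×4 = 31
B: 3×1 + 3×4 + 3×2 + 7×1 = 28
C: 3×3 + 3×3 + 3×0 + 7×0 = 18
D: 3×2 + 3×1 + 3×3 + 7×2 = 32
E: 3×4 + 3×2 + 3×4 + 7×3 = 51

E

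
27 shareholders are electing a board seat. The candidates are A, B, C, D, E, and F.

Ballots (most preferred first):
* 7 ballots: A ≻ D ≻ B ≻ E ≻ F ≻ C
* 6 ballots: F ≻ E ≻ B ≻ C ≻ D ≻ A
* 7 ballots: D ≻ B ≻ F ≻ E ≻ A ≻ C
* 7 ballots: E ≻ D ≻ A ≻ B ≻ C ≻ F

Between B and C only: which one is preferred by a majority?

B is ranked above C on 27 ballots; C above B on 0.

B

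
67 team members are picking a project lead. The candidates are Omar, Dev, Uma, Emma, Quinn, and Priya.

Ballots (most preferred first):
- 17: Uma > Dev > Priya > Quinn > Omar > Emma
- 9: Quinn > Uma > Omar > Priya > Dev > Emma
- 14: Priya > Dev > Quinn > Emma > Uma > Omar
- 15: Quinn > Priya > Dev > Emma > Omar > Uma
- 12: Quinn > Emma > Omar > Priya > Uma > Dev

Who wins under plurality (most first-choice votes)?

Quinn

First-place votes: Omar 0, Dev 0, Uma 17, Emma 0, Quinn 36, Priya 14.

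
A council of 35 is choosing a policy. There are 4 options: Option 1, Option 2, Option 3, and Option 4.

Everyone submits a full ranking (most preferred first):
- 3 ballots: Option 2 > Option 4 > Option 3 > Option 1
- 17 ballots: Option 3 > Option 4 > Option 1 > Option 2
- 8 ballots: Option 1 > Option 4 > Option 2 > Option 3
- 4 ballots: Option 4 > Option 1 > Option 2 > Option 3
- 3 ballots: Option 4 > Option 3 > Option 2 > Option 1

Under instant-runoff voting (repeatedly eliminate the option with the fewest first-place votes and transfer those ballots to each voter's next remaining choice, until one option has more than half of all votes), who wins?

Option 4

Round 1: Option 1 8, Option 2 3, Option 3 17, Option 4 7. Option 2 eliminated.
Round 2: Option 1 8, Option 3 17, Option 4 10. Option 1 eliminated.
Round 3: Option 3 17, Option 4 18. Option 4 has a majority (≥18).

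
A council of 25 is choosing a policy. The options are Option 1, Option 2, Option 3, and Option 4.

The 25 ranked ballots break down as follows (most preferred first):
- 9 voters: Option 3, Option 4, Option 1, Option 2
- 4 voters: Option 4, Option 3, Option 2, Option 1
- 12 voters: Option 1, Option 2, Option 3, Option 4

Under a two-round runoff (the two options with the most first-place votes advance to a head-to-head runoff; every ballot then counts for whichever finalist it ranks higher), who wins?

Option 3

Round 1 first-place votes: Option 1 12, Option 2 0, Option 3 9, Option 4 4. Option 1 and Option 3 advance.
Runoff: Option 1 is ranked above Option 3 on 12 ballots, Option 3 above Option 1 on 13.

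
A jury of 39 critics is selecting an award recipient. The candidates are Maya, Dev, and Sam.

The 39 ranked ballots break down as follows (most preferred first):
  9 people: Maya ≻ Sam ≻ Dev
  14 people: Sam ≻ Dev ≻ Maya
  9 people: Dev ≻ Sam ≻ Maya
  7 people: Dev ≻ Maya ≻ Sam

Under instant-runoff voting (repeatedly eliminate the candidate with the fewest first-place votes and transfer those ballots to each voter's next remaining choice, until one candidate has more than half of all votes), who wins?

Round 1: Maya 9, Dev 16, Sam 14. Maya eliminated.
Round 2: Dev 16, Sam 23. Sam has a majority (≥20).

Sam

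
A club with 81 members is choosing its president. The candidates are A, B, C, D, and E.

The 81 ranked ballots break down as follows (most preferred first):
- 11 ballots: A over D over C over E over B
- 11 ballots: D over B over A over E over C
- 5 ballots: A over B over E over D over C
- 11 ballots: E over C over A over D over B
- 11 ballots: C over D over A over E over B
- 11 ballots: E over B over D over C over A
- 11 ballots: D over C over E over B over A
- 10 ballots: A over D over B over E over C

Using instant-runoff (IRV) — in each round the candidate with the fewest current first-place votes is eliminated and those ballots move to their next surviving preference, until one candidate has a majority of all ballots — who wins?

D

Round 1: A 26, B 0, C 11, D 22, E 22. B eliminated.
Round 2: A 26, C 11, D 22, E 22. C eliminated.
Round 3: A 26, D 33, E 22. E eliminated.
Round 4: A 37, D 44. D has a majority (≥41).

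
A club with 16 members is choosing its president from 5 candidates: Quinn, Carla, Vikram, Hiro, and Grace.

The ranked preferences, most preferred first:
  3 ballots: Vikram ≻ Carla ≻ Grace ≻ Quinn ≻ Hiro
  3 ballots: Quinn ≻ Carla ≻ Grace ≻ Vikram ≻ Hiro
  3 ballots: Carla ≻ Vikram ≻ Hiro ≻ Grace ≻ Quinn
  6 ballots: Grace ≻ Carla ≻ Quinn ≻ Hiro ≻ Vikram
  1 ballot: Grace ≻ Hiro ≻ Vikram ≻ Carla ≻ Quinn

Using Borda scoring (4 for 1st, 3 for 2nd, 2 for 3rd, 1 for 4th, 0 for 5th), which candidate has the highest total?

Quinn: 3×1 + 3×4 + 3×0 + 6×2 + 1×0 = 27
Carla: 3×3 + 3×3 + 3×4 + 6×3 + 1×1 = 49
Vikram: 3×4 + 3×1 + 3×3 + 6×0 + 1×2 = 26
Hiro: 3×0 + 3×0 + 3×2 + 6×1 + 1×3 = 15
Grace: 3×2 + 3×2 + 3×1 + 6×4 + 1×4 = 43

Carla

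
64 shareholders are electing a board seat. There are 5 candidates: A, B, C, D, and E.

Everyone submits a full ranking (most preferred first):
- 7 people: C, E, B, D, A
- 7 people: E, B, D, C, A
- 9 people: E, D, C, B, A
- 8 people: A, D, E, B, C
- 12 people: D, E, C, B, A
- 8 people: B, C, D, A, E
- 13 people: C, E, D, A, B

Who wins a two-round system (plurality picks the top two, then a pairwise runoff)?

E

Round 1 first-place votes: A 8, B 8, C 20, D 12, E 16. C and E advance.
Runoff: C is ranked above E on 28 ballots, E above C on 36.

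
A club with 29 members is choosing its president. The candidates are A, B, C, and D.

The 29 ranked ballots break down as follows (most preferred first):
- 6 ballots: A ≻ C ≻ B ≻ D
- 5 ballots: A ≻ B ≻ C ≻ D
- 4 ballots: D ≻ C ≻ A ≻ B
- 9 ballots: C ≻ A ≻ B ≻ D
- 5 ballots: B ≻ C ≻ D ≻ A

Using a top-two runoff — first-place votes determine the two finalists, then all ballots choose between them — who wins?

Round 1 first-place votes: A 11, B 5, C 9, D 4. A and C advance.
Runoff: A is ranked above C on 11 ballots, C above A on 18.

C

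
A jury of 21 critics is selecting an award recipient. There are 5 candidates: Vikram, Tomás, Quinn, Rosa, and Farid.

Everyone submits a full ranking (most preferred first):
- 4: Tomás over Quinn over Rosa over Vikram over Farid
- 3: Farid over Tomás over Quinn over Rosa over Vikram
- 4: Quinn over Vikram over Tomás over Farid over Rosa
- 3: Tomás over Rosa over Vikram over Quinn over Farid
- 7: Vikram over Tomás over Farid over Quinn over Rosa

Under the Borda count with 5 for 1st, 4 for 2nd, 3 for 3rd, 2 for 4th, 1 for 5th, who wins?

Vikram: 4×2 + 3×1 + 4×4 + 3×3 + 7×5 = 71
Tomás: 4×5 + 3×4 + 4×3 + 3×5 + 7×4 = 87
Quinn: 4×4 + 3×3 + 4×5 + 3×2 + 7×2 = 65
Rosa: 4×3 + 3×2 + 4×1 + 3×4 + 7×1 = 41
Farid: 4×1 + 3×5 + 4×2 + 3×1 + 7×3 = 51

Tomás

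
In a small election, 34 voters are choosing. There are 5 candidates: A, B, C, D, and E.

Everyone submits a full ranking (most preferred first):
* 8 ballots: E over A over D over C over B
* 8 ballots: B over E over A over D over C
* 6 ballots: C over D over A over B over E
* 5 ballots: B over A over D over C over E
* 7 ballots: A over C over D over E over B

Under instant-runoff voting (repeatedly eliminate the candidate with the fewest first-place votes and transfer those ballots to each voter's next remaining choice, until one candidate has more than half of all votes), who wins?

A

Round 1: A 7, B 13, C 6, D 0, E 8. D eliminated.
Round 2: A 7, B 13, C 6, E 8. C eliminated.
Round 3: A 13, B 13, E 8. E eliminated.
Round 4: A 21, B 13. A has a majority (≥18).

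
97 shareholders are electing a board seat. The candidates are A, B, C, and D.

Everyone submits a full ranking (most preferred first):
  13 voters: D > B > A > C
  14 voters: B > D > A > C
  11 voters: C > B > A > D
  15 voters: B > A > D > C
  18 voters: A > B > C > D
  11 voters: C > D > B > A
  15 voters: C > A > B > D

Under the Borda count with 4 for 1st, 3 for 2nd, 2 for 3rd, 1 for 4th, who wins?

B

A: 13×2 + 14×2 + 11×2 + 15×3 + 18×4 + 11×1 + 15×3 = 249
B: 13×3 + 14×4 + 11×3 + 15×4 + 18×3 + 11×2 + 15×2 = 294
C: 13×1 + 14×1 + 11×4 + 15×1 + 18×2 + 11×4 + 15×4 = 226
D: 13×4 + 14×3 + 11×1 + 15×2 + 18×1 + 11×3 + 15×1 = 201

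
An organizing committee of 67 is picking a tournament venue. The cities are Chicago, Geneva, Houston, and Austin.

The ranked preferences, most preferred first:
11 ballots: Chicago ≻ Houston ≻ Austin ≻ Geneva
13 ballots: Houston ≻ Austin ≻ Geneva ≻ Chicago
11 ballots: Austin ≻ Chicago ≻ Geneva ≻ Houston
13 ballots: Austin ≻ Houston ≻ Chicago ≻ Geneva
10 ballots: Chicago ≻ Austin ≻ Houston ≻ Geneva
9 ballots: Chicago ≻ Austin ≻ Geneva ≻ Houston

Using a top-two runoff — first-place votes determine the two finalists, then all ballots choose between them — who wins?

Round 1 first-place votes: Chicago 30, Geneva 0, Houston 13, Austin 24. Chicago and Austin advance.
Runoff: Chicago is ranked above Austin on 30 ballots, Austin above Chicago on 37.

Austin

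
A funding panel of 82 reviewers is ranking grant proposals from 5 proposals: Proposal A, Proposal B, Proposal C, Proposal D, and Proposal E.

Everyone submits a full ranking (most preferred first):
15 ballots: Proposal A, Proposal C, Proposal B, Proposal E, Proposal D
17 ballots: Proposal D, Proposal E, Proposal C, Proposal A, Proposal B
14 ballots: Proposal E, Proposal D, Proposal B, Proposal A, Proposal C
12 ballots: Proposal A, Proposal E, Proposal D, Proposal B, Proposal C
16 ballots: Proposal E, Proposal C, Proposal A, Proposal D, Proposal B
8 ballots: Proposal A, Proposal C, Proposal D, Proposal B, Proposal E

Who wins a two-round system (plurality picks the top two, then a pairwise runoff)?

Proposal E

Round 1 first-place votes: Proposal A 35, Proposal B 0, Proposal C 0, Proposal D 17, Proposal E 30. Proposal A and Proposal E advance.
Runoff: Proposal A is ranked above Proposal E on 35 ballots, Proposal E above Proposal A on 47.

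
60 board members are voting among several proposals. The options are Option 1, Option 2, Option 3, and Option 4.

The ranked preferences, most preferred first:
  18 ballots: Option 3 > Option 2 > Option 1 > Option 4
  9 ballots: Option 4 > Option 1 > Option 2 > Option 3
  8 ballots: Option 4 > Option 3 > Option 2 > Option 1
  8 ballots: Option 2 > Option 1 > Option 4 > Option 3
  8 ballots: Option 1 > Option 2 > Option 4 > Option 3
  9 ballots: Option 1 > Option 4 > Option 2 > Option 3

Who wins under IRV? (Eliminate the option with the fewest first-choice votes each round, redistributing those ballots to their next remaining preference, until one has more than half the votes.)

Option 1

Round 1: Option 1 17, Option 2 8, Option 3 18, Option 4 17. Option 2 eliminated.
Round 2: Option 1 25, Option 3 18, Option 4 17. Option 4 eliminated.
Round 3: Option 1 34, Option 3 26. Option 1 has a majority (≥31).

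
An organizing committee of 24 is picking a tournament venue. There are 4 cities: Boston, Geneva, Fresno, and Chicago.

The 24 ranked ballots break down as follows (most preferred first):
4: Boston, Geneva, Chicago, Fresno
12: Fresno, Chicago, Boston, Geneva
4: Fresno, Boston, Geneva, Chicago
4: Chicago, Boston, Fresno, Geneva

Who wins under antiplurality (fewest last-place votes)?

Last-place votes: Boston 0, Geneva 16, Fresno 4, Chicago 4.

Boston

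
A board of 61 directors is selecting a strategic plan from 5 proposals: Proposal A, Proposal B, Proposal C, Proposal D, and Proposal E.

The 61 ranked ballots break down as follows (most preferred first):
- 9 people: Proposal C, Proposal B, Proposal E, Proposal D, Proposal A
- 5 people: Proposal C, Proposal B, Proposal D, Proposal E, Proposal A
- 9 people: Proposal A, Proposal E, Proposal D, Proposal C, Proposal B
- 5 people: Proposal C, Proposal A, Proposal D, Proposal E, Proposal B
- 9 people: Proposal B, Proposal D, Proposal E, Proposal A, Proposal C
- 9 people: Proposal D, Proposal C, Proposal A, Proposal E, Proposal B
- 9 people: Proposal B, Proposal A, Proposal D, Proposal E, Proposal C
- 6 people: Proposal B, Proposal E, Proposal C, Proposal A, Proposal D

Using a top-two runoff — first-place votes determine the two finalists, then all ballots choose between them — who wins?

Proposal C

Round 1 first-place votes: Proposal A 9, Proposal B 24, Proposal C 19, Proposal D 9, Proposal E 0. Proposal B and Proposal C advance.
Runoff: Proposal B is ranked above Proposal C on 24 ballots, Proposal C above Proposal B on 37.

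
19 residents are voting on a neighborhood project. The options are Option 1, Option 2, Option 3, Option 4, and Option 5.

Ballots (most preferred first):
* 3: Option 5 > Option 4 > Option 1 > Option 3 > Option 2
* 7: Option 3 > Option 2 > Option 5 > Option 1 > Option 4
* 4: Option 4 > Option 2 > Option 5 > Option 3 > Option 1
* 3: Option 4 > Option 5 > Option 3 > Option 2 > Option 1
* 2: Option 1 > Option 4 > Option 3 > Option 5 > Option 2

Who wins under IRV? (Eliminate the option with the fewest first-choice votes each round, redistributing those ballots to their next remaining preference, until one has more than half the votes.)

Option 4

Round 1: Option 1 2, Option 2 0, Option 3 7, Option 4 7, Option 5 3. Option 2 eliminated.
Round 2: Option 1 2, Option 3 7, Option 4 7, Option 5 3. Option 1 eliminated.
Round 3: Option 3 7, Option 4 9, Option 5 3. Option 5 eliminated.
Round 4: Option 3 7, Option 4 12. Option 4 has a majority (≥10).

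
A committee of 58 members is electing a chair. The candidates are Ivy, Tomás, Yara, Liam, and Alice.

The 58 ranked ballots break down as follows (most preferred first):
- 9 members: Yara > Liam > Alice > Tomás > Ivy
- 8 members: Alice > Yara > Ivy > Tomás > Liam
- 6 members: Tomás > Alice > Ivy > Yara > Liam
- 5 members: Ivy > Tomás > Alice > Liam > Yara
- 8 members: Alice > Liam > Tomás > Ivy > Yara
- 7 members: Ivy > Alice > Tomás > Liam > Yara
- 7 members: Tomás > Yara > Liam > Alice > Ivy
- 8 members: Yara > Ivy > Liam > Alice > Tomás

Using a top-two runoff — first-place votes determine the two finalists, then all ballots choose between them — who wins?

Alice

Round 1 first-place votes: Ivy 12, Tomás 13, Yara 17, Liam 0, Alice 16. Yara and Alice advance.
Runoff: Yara is ranked above Alice on 24 ballots, Alice above Yara on 34.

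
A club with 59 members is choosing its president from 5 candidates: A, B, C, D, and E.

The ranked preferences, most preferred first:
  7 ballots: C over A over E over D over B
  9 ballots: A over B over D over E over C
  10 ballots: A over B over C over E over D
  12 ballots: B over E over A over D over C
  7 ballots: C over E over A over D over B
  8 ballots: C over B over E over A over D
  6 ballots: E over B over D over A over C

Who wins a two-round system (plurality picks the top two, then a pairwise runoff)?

A

Round 1 first-place votes: A 19, B 12, C 22, D 0, E 6. C and A advance.
Runoff: C is ranked above A on 22 ballots, A above C on 37.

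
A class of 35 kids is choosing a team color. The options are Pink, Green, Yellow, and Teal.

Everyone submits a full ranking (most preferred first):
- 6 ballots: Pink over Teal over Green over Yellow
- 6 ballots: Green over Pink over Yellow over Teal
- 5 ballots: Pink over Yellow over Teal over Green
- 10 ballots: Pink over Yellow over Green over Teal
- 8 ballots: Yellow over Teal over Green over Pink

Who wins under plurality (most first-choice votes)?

Pink

First-place votes: Pink 21, Green 6, Yellow 8, Teal 0.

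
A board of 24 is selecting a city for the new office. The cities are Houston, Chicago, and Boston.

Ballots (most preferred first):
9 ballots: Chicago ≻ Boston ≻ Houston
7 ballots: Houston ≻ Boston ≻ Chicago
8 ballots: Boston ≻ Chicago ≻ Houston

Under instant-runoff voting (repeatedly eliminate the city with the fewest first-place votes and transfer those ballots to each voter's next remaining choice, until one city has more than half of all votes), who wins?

Boston

Round 1: Houston 7, Chicago 9, Boston 8. Houston eliminated.
Round 2: Chicago 9, Boston 15. Boston has a majority (≥13).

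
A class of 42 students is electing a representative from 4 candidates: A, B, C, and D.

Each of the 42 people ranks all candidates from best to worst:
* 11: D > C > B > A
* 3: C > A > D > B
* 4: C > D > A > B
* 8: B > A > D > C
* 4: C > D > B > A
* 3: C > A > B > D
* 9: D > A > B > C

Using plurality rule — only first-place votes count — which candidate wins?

D

First-place votes: A 0, B 8, C 14, D 20.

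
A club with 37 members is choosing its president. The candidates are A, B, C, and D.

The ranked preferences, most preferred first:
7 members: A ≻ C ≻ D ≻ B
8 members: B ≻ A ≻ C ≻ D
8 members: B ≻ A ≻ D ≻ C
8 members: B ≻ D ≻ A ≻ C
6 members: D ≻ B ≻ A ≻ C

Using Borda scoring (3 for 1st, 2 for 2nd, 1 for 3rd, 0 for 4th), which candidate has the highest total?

A: 7×3 + 8×2 + 8×2 + 8×1 + 6×1 = 67
B: 7×0 + 8×3 + 8×3 + 8×3 + 6×2 = 84
C: 7×2 + 8×1 + 8×0 + 8×0 + 6×0 = 22
D: 7×1 + 8×0 + 8×1 + 8×2 + 6×3 = 49

B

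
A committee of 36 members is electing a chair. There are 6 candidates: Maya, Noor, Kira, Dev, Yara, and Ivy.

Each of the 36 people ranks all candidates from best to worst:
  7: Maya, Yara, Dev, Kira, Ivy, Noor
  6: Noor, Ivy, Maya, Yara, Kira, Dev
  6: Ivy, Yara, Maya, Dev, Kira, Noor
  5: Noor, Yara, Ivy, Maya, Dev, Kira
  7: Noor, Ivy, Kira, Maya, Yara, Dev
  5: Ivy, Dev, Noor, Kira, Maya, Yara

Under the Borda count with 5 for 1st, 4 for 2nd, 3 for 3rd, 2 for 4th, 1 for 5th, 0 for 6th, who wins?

Ivy

Maya: 7×5 + 6×3 + 6×3 + 5×2 + 7×2 + 5×1 = 100
Noor: 7×0 + 6×5 + 6×0 + 5×5 + 7×5 + 5×3 = 105
Kira: 7×2 + 6×1 + 6×1 + 5×0 + 7×3 + 5×2 = 57
Dev: 7×3 + 6×0 + 6×2 + 5×1 + 7×0 + 5×4 = 58
Yara: 7×4 + 6×2 + 6×4 + 5×4 + 7×1 + 5×0 = 91
Ivy: 7×1 + 6×4 + 6×5 + 5×3 + 7×4 + 5×5 = 129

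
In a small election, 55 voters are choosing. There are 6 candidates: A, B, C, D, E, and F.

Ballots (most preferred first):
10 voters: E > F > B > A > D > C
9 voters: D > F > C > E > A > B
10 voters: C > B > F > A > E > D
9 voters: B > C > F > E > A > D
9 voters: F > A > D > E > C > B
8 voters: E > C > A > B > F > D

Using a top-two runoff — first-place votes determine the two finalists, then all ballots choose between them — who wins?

Round 1 first-place votes: A 0, B 9, C 10, D 9, E 18, F 9. E and C advance.
Runoff: E is ranked above C on 27 ballots, C above E on 28.

C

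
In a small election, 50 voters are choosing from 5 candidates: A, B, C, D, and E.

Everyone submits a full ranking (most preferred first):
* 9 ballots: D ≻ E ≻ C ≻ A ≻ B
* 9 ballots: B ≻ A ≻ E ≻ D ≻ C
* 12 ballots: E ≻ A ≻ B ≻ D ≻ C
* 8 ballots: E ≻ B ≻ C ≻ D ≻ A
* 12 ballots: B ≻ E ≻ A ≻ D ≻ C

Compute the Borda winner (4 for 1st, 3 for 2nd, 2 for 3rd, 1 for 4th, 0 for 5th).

A: 9×1 + 9×3 + 12×3 + 8×0 + 12×2 = 96
B: 9×0 + 9×4 + 12×2 + 8×3 + 12×4 = 132
C: 9×2 + 9×0 + 12×0 + 8×2 + 12×0 = 34
D: 9×4 + 9×1 + 12×1 + 8×1 + 12×1 = 77
E: 9×3 + 9×2 + 12×4 + 8×4 + 12×3 = 161

E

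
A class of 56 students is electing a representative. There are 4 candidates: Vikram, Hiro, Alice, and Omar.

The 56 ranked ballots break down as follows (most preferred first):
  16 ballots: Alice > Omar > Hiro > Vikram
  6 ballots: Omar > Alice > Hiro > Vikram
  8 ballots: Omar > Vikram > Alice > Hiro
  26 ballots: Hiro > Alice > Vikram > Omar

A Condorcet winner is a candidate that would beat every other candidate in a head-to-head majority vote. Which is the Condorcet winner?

Alice vs Vikram: 48–8
Alice vs Hiro: 30–26
Alice vs Omar: 42–14
Alice beats every other candidate.

Alice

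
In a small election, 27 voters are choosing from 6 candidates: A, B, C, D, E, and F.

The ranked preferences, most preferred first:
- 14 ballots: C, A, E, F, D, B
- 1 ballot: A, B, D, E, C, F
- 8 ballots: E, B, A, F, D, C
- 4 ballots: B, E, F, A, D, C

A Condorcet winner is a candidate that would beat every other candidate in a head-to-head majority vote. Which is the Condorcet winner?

C vs A: 14–13
C vs B: 14–13
C vs D: 14–13
C vs E: 14–13
C vs F: 15–12
C beats every other candidate.

C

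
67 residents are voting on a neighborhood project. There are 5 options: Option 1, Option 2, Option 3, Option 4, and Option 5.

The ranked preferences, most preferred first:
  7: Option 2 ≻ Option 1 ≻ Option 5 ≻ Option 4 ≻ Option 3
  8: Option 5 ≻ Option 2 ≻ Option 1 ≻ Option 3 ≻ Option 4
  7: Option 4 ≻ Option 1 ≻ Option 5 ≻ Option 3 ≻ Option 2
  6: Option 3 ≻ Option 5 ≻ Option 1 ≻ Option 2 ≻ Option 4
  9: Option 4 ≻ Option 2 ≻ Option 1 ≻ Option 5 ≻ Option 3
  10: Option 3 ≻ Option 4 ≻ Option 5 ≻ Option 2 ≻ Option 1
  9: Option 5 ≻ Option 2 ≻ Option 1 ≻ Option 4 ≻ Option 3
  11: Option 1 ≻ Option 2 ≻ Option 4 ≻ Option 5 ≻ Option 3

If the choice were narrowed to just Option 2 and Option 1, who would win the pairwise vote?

Option 2 is ranked above Option 1 on 43 ballots; Option 1 above Option 2 on 24.

Option 2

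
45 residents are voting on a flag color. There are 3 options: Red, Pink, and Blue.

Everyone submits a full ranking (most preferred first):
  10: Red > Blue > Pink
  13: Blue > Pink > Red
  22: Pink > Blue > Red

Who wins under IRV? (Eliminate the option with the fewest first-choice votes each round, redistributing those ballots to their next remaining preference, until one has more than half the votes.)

Blue

Round 1: Red 10, Pink 22, Blue 13. Red eliminated.
Round 2: Pink 22, Blue 23. Blue has a majority (≥23).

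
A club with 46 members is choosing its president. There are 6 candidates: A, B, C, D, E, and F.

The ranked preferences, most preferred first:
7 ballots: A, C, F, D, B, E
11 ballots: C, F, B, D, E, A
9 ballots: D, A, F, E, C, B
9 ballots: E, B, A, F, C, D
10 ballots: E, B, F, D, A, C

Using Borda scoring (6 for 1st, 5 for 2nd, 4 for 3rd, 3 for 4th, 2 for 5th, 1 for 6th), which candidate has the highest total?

F

A: 7×6 + 11×1 + 9×5 + 9×4 + 10×2 = 154
B: 7×2 + 11×4 + 9×1 + 9×5 + 10×5 = 162
C: 7×5 + 11×6 + 9×2 + 9×2 + 10×1 = 147
D: 7×3 + 11×3 + 9×6 + 9×1 + 10×3 = 147
E: 7×1 + 11×2 + 9×3 + 9×6 + 10×6 = 170
F: 7×4 + 11×5 + 9×4 + 9×3 + 10×4 = 186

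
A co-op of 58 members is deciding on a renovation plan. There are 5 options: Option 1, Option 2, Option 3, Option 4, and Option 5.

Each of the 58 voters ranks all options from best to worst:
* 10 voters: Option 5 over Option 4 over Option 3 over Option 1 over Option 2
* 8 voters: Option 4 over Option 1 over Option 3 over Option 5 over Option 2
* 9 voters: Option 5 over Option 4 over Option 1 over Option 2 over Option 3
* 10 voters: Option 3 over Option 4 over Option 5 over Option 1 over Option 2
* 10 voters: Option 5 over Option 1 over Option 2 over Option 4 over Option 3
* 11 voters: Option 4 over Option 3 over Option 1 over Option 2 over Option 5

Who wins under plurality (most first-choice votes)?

First-place votes: Option 1 0, Option 2 0, Option 3 10, Option 4 19, Option 5 29.

Option 5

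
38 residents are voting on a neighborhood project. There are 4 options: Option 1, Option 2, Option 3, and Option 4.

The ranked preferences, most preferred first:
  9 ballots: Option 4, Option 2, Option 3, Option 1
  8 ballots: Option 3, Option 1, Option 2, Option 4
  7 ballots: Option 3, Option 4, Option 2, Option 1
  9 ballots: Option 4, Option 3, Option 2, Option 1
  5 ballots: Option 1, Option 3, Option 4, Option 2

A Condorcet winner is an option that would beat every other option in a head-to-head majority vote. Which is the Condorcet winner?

Option 3 vs Option 1: 33–5
Option 3 vs Option 2: 29–9
Option 3 vs Option 4: 20–18
Option 3 beats every other option.

Option 3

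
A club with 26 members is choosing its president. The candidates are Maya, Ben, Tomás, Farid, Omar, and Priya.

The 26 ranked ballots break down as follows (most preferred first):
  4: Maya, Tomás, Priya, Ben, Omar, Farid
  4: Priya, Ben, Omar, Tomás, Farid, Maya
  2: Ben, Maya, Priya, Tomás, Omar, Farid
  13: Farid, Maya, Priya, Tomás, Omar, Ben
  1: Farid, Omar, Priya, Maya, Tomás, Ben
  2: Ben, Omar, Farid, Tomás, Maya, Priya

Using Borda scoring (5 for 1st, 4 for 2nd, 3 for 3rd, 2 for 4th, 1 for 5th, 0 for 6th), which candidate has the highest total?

Maya: 4×5 + 4×0 + 2×4 + 13×4 + 1×2 + 2×1 = 84
Ben: 4×2 + 4×4 + 2×5 + 13×0 + 1×0 + 2×5 = 44
Tomás: 4×4 + 4×2 + 2×2 + 13×2 + 1×1 + 2×2 = 59
Farid: 4×0 + 4×1 + 2×0 + 13×5 + 1×5 + 2×3 = 80
Omar: 4×1 + 4×3 + 2×1 + 13×1 + 1×4 + 2×4 = 43
Priya: 4×3 + 4×5 + 2×3 + 13×3 + 1×3 + 2×0 = 80

Maya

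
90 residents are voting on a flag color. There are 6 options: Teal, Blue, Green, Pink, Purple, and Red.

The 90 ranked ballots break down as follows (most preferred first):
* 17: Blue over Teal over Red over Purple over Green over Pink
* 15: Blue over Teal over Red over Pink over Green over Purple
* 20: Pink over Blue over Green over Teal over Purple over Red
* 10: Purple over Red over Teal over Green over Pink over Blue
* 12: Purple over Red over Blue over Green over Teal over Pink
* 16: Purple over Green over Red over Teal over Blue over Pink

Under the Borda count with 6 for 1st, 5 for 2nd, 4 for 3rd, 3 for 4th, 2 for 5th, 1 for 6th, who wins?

Teal: 17×5 + 15×5 + 20×3 + 10×4 + 12×2 + 16×3 = 332
Blue: 17×6 + 15×6 + 20×5 + 10×1 + 12×4 + 16×2 = 382
Green: 17×2 + 15×2 + 20×4 + 10×3 + 12×3 + 16×5 = 290
Pink: 17×1 + 15×3 + 20×6 + 10×2 + 12×1 + 16×1 = 230
Purple: 17×3 + 15×1 + 20×2 + 10×6 + 12×6 + 16×6 = 334
Red: 17×4 + 15×4 + 20×1 + 10×5 + 12×5 + 16×4 = 322

Blue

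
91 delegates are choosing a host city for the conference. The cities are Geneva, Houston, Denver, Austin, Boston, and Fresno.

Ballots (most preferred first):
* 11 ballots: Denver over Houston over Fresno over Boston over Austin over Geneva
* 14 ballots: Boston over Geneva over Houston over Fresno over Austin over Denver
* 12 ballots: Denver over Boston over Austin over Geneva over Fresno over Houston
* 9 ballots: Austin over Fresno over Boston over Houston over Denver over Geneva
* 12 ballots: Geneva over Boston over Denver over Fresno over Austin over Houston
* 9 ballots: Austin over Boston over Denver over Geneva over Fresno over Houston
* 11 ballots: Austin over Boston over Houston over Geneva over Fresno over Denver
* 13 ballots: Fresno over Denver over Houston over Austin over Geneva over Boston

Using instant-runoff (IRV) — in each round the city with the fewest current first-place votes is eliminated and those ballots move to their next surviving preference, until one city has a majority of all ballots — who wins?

Denver

Round 1: Geneva 12, Houston 0, Denver 23, Austin 29, Boston 14, Fresno 13. Houston eliminated.
Round 2: Geneva 12, Denver 23, Austin 29, Boston 14, Fresno 13. Geneva eliminated.
Round 3: Denver 23, Austin 29, Boston 26, Fresno 13. Fresno eliminated.
Round 4: Denver 36, Austin 29, Boston 26. Boston eliminated.
Round 5: Denver 48, Austin 43. Denver has a majority (≥46).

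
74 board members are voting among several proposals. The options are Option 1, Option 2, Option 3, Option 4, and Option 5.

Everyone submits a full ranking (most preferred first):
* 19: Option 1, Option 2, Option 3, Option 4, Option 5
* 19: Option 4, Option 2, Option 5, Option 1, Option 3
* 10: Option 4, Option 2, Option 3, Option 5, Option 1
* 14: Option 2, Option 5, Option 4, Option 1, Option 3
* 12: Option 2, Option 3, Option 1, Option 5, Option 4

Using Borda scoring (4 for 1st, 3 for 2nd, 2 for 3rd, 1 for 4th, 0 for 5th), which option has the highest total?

Option 2

Option 1: 19×4 + 19×1 + 10×0 + 14×1 + 12×2 = 133
Option 2: 19×3 + 19×3 + 10×3 + 14×4 + 12×4 = 248
Option 3: 19×2 + 19×0 + 10×2 + 14×0 + 12×3 = 94
Option 4: 19×1 + 19×4 + 10×4 + 14×2 + 12×0 = 163
Option 5: 19×0 + 19×2 + 10×1 + 14×3 + 12×1 = 102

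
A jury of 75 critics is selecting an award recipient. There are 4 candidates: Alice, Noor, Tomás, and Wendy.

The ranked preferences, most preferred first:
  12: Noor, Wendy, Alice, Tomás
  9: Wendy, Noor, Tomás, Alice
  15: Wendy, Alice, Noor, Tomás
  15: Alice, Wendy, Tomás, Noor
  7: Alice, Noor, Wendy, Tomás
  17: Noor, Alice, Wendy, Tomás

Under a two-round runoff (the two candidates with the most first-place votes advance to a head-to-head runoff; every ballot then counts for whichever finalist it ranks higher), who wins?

Wendy

Round 1 first-place votes: Alice 22, Noor 29, Tomás 0, Wendy 24. Noor and Wendy advance.
Runoff: Noor is ranked above Wendy on 36 ballots, Wendy above Noor on 39.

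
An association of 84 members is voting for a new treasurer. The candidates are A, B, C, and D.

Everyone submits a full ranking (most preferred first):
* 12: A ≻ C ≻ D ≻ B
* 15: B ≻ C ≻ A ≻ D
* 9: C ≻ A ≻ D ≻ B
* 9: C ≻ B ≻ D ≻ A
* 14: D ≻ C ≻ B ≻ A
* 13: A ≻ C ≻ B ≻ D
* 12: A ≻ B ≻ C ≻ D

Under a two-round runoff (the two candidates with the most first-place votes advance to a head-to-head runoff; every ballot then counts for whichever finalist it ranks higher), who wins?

C

Round 1 first-place votes: A 37, B 15, C 18, D 14. A and C advance.
Runoff: A is ranked above C on 37 ballots, C above A on 47.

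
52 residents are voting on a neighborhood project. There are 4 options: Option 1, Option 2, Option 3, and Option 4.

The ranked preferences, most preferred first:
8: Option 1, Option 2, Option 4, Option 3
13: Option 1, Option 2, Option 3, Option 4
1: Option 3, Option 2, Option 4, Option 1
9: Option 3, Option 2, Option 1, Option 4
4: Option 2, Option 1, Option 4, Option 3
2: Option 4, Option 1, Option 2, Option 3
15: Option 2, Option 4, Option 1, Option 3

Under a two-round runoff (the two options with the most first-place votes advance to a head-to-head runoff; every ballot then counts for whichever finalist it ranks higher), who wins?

Round 1 first-place votes: Option 1 21, Option 2 19, Option 3 10, Option 4 2. Option 1 and Option 2 advance.
Runoff: Option 1 is ranked above Option 2 on 23 ballots, Option 2 above Option 1 on 29.

Option 2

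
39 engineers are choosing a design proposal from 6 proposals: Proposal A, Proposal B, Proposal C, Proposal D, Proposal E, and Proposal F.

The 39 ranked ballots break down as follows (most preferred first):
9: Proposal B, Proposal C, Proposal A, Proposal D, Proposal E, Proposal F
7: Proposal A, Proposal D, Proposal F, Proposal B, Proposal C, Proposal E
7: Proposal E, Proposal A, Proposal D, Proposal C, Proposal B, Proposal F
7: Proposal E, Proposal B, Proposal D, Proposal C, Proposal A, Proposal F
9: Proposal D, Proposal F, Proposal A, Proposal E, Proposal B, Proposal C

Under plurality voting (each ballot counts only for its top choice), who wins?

Proposal E

First-place votes: Proposal A 7, Proposal B 9, Proposal C 0, Proposal D 9, Proposal E 14, Proposal F 0.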